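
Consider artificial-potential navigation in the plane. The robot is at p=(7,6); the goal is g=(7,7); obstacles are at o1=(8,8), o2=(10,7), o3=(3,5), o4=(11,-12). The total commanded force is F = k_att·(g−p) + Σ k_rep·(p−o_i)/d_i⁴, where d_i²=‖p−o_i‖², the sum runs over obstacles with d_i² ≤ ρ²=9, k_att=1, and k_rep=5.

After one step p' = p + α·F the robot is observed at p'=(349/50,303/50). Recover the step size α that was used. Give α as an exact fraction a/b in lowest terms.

α = 1/10

F_att = 1·(g−p) = 1·(0,1) = (0.0000,1.0000)
o1: d²=5 ≤ ρ²=9; F_rep = 5·(-1,-2)/5² = (-0.2000,-0.4000)
o2: d²=10 > ρ²=9 → inactive
o3: d²=17 > ρ²=9 → inactive
o4: d²=340 > ρ²=9 → inactive
F = F_att + ΣF_rep = (-0.2000,0.6000)
Δp = p'−p = (-0.0200,0.0600); α = Δx/Fx = (-1/50) / (-1/5) = 1/10
check: Δy/Fy = (3/50) / (3/5) = 1/10 ✓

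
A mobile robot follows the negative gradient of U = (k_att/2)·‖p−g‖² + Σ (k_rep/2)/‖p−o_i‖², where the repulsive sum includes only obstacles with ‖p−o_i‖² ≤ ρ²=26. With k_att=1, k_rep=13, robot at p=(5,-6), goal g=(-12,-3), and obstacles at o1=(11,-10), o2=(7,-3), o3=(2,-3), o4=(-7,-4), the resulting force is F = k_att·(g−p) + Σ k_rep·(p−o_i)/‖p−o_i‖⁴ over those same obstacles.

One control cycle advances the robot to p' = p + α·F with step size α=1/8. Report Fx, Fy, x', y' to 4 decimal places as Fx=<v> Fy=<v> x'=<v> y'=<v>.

F_att = 1·(g−p) = 1·(-17,3) = (-17.0000,3.0000)
o1: d²=52 > ρ²=26 → inactive
o2: d²=13 ≤ ρ²=26; F_rep = 13·(-2,-3)/13² = (-0.1538,-0.2308)
o3: d²=18 ≤ ρ²=26; F_rep = 13·(3,-3)/18² = (0.1204,-0.1204)
o4: d²=148 > ρ²=26 → inactive
F = F_att + ΣF_rep = (-17.0335,2.6489)
p' = p + 1/8·F = (2.8708,-5.6689)

Fx=-17.0335 Fy=2.6489 x'=2.8708 y'=-5.6689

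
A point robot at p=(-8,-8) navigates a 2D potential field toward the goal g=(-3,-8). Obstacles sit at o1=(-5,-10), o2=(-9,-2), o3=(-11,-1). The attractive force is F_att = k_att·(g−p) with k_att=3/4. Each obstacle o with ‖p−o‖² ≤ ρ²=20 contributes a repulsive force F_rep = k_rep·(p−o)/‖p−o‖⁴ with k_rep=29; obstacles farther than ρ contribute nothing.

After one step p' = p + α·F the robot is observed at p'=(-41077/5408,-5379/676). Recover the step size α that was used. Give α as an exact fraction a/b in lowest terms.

α = 1/8

F_att = 3/4·(g−p) = 3/4·(5,0) = (3.7500,0.0000)
o1: d²=13 ≤ ρ²=20; F_rep = 29·(-3,2)/13² = (-0.5148,0.3432)
o2: d²=37 > ρ²=20 → inactive
o3: d²=58 > ρ²=20 → inactive
F = F_att + ΣF_rep = (3.2352,0.3432)
Δp = p'−p = (0.4044,0.0429); α = Δx/Fx = (2187/5408) / (2187/676) = 1/8
check: Δy/Fy = (29/676) / (58/169) = 1/8 ✓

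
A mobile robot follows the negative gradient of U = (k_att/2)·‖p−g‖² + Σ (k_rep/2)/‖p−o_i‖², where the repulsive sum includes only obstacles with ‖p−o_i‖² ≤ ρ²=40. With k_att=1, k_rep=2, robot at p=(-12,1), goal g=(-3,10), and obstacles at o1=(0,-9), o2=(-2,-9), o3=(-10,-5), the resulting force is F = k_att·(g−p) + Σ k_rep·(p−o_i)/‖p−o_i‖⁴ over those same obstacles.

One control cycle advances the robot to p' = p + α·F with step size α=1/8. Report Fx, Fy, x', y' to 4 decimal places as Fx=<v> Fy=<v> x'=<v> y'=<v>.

Fx=8.9975 Fy=9.0075 x'=-10.8753 y'=2.1259

F_att = 1·(g−p) = 1·(9,9) = (9.0000,9.0000)
o1: d²=244 > ρ²=40 → inactive
o2: d²=200 > ρ²=40 → inactive
o3: d²=40 ≤ ρ²=40; F_rep = 2·(-2,6)/40² = (-0.0025,0.0075)
F = F_att + ΣF_rep = (8.9975,9.0075)
p' = p + 1/8·F = (-10.8753,2.1259)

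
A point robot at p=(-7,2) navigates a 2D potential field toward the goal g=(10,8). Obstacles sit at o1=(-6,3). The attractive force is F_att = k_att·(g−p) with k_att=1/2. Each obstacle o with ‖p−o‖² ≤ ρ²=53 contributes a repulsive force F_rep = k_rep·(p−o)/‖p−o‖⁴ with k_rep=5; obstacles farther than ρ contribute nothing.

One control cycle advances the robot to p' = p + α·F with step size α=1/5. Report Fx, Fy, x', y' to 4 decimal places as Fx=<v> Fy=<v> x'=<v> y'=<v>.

F_att = 1/2·(g−p) = 1/2·(17,6) = (8.5000,3.0000)
o1: d²=2 ≤ ρ²=53; F_rep = 5·(-1,-1)/2² = (-1.2500,-1.2500)
F = F_att + ΣF_rep = (7.2500,1.7500)
p' = p + 1/5·F = (-5.5500,2.3500)

Fx=7.2500 Fy=1.7500 x'=-5.5500 y'=2.3500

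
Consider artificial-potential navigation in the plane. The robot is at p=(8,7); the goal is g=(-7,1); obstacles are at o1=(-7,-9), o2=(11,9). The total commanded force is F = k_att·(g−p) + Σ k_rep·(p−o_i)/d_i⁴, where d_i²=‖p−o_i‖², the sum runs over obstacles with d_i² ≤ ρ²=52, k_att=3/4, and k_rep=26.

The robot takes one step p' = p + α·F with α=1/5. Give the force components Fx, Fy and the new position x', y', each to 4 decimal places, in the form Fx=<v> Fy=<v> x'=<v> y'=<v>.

F_att = 3/4·(g−p) = 3/4·(-15,-6) = (-11.2500,-4.5000)
o1: d²=481 > ρ²=52 → inactive
o2: d²=13 ≤ ρ²=52; F_rep = 26·(-3,-2)/13² = (-0.4615,-0.3077)
F = F_att + ΣF_rep = (-11.7115,-4.8077)
p' = p + 1/5·F = (5.6577,6.0385)

Fx=-11.7115 Fy=-4.8077 x'=5.6577 y'=6.0385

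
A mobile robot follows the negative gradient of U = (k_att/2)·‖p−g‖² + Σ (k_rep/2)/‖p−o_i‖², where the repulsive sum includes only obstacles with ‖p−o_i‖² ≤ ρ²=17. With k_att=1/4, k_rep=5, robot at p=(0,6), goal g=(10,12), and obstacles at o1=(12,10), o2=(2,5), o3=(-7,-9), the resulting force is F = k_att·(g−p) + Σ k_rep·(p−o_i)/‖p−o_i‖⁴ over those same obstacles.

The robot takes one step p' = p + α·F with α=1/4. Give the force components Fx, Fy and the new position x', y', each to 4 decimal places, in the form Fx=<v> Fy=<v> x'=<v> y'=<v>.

F_att = 1/4·(g−p) = 1/4·(10,6) = (2.5000,1.5000)
o1: d²=160 > ρ²=17 → inactive
o2: d²=5 ≤ ρ²=17; F_rep = 5·(-2,1)/5² = (-0.4000,0.2000)
o3: d²=274 > ρ²=17 → inactive
F = F_att + ΣF_rep = (2.1000,1.7000)
p' = p + 1/4·F = (0.5250,6.4250)

Fx=2.1000 Fy=1.7000 x'=0.5250 y'=6.4250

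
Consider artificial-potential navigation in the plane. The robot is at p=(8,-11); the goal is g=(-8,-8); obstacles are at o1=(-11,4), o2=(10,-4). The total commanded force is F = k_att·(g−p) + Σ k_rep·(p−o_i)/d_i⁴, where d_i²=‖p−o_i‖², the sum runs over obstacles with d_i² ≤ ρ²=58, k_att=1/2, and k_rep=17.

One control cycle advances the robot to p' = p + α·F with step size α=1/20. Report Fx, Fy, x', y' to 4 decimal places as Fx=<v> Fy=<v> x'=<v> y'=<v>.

Fx=-8.0121 Fy=1.4576 x'=7.5994 y'=-10.9271

F_att = 1/2·(g−p) = 1/2·(-16,3) = (-8.0000,1.5000)
o1: d²=586 > ρ²=58 → inactive
o2: d²=53 ≤ ρ²=58; F_rep = 17·(-2,-7)/53² = (-0.0121,-0.0424)
F = F_att + ΣF_rep = (-8.0121,1.4576)
p' = p + 1/20·F = (7.5994,-10.9271)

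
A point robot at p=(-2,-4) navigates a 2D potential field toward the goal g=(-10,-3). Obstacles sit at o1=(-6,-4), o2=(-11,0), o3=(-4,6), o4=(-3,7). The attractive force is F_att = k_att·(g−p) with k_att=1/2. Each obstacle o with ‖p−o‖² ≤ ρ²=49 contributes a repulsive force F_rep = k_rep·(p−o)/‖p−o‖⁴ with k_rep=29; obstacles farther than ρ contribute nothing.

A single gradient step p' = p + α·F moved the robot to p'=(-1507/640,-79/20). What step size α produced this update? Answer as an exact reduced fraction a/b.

α = 1/10

F_att = 1/2·(g−p) = 1/2·(-8,1) = (-4.0000,0.5000)
o1: d²=16 ≤ ρ²=49; F_rep = 29·(4,0)/16² = (0.4531,0.0000)
o2: d²=97 > ρ²=49 → inactive
o3: d²=104 > ρ²=49 → inactive
o4: d²=122 > ρ²=49 → inactive
F = F_att + ΣF_rep = (-3.5469,0.5000)
Δp = p'−p = (-0.3547,0.0500); α = Δx/Fx = (-227/640) / (-227/64) = 1/10
check: Δy/Fy = (1/20) / (1/2) = 1/10 ✓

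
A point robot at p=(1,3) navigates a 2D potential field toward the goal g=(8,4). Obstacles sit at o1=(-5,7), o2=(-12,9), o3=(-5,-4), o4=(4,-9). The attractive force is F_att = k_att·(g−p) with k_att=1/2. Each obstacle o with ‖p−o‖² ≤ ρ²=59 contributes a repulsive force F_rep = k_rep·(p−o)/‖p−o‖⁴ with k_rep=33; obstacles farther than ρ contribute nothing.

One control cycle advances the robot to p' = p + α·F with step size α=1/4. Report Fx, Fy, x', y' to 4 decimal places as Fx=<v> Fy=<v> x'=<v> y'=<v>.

Fx=3.5732 Fy=0.4512 x'=1.8933 y'=3.1128

F_att = 1/2·(g−p) = 1/2·(7,1) = (3.5000,0.5000)
o1: d²=52 ≤ ρ²=59; F_rep = 33·(6,-4)/52² = (0.0732,-0.0488)
o2: d²=205 > ρ²=59 → inactive
o3: d²=85 > ρ²=59 → inactive
o4: d²=153 > ρ²=59 → inactive
F = F_att + ΣF_rep = (3.5732,0.4512)
p' = p + 1/4·F = (1.8933,3.1128)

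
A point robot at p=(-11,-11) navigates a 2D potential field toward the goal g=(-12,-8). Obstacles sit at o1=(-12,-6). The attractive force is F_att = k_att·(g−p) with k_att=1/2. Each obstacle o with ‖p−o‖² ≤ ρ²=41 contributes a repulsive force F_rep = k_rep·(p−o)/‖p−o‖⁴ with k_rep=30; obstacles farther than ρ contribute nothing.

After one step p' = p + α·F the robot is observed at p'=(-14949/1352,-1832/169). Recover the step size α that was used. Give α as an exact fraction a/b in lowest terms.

α = 1/8

F_att = 1/2·(g−p) = 1/2·(-1,3) = (-0.5000,1.5000)
o1: d²=26 ≤ ρ²=41; F_rep = 30·(1,-5)/26² = (0.0444,-0.2219)
F = F_att + ΣF_rep = (-0.4556,1.2781)
Δp = p'−p = (-0.0570,0.1598); α = Δx/Fx = (-77/1352) / (-77/169) = 1/8
check: Δy/Fy = (27/169) / (216/169) = 1/8 ✓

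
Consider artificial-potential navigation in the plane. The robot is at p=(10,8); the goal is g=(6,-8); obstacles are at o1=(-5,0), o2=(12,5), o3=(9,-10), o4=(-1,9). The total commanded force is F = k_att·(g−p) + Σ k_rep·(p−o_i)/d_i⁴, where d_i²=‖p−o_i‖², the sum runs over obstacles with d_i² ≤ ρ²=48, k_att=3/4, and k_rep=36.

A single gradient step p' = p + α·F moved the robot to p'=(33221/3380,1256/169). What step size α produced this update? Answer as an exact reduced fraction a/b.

α = 1/20

F_att = 3/4·(g−p) = 3/4·(-4,-16) = (-3.0000,-12.0000)
o1: d²=289 > ρ²=48 → inactive
o2: d²=13 ≤ ρ²=48; F_rep = 36·(-2,3)/13² = (-0.4260,0.6391)
o3: d²=325 > ρ²=48 → inactive
o4: d²=122 > ρ²=48 → inactive
F = F_att + ΣF_rep = (-3.4260,-11.3609)
Δp = p'−p = (-0.1713,-0.5680); α = Δx/Fx = (-579/3380) / (-579/169) = 1/20
check: Δy/Fy = (-96/169) / (-1920/169) = 1/20 ✓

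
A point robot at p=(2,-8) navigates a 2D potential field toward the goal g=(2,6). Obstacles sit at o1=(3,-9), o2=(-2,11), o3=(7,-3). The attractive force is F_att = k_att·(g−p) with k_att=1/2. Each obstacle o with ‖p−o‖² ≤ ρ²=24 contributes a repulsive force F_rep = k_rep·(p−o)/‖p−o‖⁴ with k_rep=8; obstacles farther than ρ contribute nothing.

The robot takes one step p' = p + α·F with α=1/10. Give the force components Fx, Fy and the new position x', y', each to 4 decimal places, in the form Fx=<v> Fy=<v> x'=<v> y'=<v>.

F_att = 1/2·(g−p) = 1/2·(0,14) = (0.0000,7.0000)
o1: d²=2 ≤ ρ²=24; F_rep = 8·(-1,1)/2² = (-2.0000,2.0000)
o2: d²=377 > ρ²=24 → inactive
o3: d²=50 > ρ²=24 → inactive
F = F_att + ΣF_rep = (-2.0000,9.0000)
p' = p + 1/10·F = (1.8000,-7.1000)

Fx=-2.0000 Fy=9.0000 x'=1.8000 y'=-7.1000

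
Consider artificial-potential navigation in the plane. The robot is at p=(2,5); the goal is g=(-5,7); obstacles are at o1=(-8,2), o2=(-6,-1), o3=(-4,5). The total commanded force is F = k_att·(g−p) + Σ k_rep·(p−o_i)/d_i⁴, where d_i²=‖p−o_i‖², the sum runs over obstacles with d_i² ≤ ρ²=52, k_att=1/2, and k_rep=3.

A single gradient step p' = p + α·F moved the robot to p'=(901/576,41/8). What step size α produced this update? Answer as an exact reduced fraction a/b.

α = 1/8

F_att = 1/2·(g−p) = 1/2·(-7,2) = (-3.5000,1.0000)
o1: d²=109 > ρ²=52 → inactive
o2: d²=100 > ρ²=52 → inactive
o3: d²=36 ≤ ρ²=52; F_rep = 3·(6,0)/36² = (0.0139,0.0000)
F = F_att + ΣF_rep = (-3.4861,1.0000)
Δp = p'−p = (-0.4358,0.1250); α = Δx/Fx = (-251/576) / (-251/72) = 1/8
check: Δy/Fy = (1/8) / (1) = 1/8 ✓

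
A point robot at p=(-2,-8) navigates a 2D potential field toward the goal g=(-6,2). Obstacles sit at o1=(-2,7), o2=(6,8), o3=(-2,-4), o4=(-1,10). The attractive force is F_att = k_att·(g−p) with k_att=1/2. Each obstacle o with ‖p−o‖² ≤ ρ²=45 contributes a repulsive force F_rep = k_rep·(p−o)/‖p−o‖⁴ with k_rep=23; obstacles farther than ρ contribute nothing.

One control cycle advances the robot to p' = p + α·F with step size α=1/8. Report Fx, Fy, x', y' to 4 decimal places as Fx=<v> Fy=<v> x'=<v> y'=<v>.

F_att = 1/2·(g−p) = 1/2·(-4,10) = (-2.0000,5.0000)
o1: d²=225 > ρ²=45 → inactive
o2: d²=320 > ρ²=45 → inactive
o3: d²=16 ≤ ρ²=45; F_rep = 23·(0,-4)/16² = (0.0000,-0.3594)
o4: d²=325 > ρ²=45 → inactive
F = F_att + ΣF_rep = (-2.0000,4.6406)
p' = p + 1/8·F = (-2.2500,-7.4199)

Fx=-2.0000 Fy=4.6406 x'=-2.2500 y'=-7.4199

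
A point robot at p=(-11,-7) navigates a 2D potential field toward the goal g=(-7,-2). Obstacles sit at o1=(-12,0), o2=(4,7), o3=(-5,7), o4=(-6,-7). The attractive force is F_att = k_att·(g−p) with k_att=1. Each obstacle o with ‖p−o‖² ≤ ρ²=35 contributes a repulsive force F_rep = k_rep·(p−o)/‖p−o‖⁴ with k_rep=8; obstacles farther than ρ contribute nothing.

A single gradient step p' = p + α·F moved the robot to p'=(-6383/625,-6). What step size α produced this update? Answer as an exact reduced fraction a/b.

α = 1/5

F_att = 1·(g−p) = 1·(4,5) = (4.0000,5.0000)
o1: d²=50 > ρ²=35 → inactive
o2: d²=421 > ρ²=35 → inactive
o3: d²=232 > ρ²=35 → inactive
o4: d²=25 ≤ ρ²=35; F_rep = 8·(-5,0)/25² = (-0.0640,0.0000)
F = F_att + ΣF_rep = (3.9360,5.0000)
Δp = p'−p = (0.7872,1.0000); α = Δx/Fx = (492/625) / (492/125) = 1/5
check: Δy/Fy = (1) / (5) = 1/5 ✓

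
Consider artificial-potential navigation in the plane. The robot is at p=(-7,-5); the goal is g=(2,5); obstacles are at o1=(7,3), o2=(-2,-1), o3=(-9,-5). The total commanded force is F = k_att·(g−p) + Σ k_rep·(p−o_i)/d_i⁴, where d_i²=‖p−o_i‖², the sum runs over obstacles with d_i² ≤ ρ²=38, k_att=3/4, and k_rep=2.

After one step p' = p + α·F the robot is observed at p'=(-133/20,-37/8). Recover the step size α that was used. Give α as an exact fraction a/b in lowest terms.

α = 1/20

F_att = 3/4·(g−p) = 3/4·(9,10) = (6.7500,7.5000)
o1: d²=260 > ρ²=38 → inactive
o2: d²=41 > ρ²=38 → inactive
o3: d²=4 ≤ ρ²=38; F_rep = 2·(2,0)/4² = (0.2500,0.0000)
F = F_att + ΣF_rep = (7.0000,7.5000)
Δp = p'−p = (0.3500,0.3750); α = Δx/Fx = (7/20) / (7) = 1/20
check: Δy/Fy = (3/8) / (15/2) = 1/20 ✓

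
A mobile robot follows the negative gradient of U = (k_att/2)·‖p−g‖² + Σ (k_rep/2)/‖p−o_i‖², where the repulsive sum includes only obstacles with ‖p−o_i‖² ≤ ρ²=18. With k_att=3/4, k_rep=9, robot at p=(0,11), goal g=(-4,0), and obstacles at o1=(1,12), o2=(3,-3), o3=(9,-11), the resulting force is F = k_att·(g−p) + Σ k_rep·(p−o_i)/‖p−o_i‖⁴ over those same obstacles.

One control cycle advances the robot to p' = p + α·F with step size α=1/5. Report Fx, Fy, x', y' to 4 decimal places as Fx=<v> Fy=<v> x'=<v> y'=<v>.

Fx=-5.2500 Fy=-10.5000 x'=-1.0500 y'=8.9000

F_att = 3/4·(g−p) = 3/4·(-4,-11) = (-3.0000,-8.2500)
o1: d²=2 ≤ ρ²=18; F_rep = 9·(-1,-1)/2² = (-2.2500,-2.2500)
o2: d²=205 > ρ²=18 → inactive
o3: d²=565 > ρ²=18 → inactive
F = F_att + ΣF_rep = (-5.2500,-10.5000)
p' = p + 1/5·F = (-1.0500,8.9000)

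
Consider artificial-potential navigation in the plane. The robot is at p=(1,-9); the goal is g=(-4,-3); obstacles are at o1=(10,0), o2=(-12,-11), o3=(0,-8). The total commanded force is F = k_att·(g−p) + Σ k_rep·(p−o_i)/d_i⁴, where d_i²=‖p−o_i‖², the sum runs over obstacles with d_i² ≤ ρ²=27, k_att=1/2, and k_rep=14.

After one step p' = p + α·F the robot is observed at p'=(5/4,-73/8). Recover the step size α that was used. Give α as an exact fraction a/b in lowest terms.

α = 1/4

F_att = 1/2·(g−p) = 1/2·(-5,6) = (-2.5000,3.0000)
o1: d²=162 > ρ²=27 → inactive
o2: d²=173 > ρ²=27 → inactive
o3: d²=2 ≤ ρ²=27; F_rep = 14·(1,-1)/2² = (3.5000,-3.5000)
F = F_att + ΣF_rep = (1.0000,-0.5000)
Δp = p'−p = (0.2500,-0.1250); α = Δx/Fx = (1/4) / (1) = 1/4
check: Δy/Fy = (-1/8) / (-1/2) = 1/4 ✓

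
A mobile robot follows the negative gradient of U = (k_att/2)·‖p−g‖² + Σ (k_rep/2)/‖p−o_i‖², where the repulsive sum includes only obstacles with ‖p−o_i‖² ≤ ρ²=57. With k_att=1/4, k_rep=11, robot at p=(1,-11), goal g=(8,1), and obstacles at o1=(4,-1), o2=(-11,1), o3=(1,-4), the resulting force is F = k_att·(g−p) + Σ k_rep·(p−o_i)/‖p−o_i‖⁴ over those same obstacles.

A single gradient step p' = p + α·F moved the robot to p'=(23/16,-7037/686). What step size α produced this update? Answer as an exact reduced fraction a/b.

F_att = 1/4·(g−p) = 1/4·(7,12) = (1.7500,3.0000)
o1: d²=109 > ρ²=57 → inactive
o2: d²=288 > ρ²=57 → inactive
o3: d²=49 ≤ ρ²=57; F_rep = 11·(0,-7)/49² = (0.0000,-0.0321)
F = F_att + ΣF_rep = (1.7500,2.9679)
Δp = p'−p = (0.4375,0.7420); α = Δx/Fx = (7/16) / (7/4) = 1/4
check: Δy/Fy = (509/686) / (1018/343) = 1/4 ✓

α = 1/4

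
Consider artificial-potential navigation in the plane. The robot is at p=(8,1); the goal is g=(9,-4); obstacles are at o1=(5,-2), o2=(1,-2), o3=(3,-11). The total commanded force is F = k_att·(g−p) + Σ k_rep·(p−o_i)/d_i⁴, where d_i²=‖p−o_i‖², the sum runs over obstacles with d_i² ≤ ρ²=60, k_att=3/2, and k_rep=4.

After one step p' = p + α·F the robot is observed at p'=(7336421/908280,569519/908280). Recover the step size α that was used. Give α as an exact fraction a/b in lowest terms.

F_att = 3/2·(g−p) = 3/2·(1,-5) = (1.5000,-7.5000)
o1: d²=18 ≤ ρ²=60; F_rep = 4·(3,3)/18² = (0.0370,0.0370)
o2: d²=58 ≤ ρ²=60; F_rep = 4·(7,3)/58² = (0.0083,0.0036)
o3: d²=169 > ρ²=60 → inactive
F = F_att + ΣF_rep = (1.5454,-7.4594)
Δp = p'−p = (0.0773,-0.3730); α = Δx/Fx = (70181/908280) / (70181/45414) = 1/20
check: Δy/Fy = (-338761/908280) / (-338761/45414) = 1/20 ✓

α = 1/20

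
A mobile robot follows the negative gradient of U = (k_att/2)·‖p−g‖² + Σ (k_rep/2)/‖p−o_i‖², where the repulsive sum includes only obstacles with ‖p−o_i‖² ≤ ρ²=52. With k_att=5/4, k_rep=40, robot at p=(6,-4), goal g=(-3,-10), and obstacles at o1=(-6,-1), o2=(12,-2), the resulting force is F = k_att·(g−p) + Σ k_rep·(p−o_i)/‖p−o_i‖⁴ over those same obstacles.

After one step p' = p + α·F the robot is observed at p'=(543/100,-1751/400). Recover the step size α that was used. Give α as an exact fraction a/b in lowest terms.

F_att = 5/4·(g−p) = 5/4·(-9,-6) = (-11.2500,-7.5000)
o1: d²=153 > ρ²=52 → inactive
o2: d²=40 ≤ ρ²=52; F_rep = 40·(-6,-2)/40² = (-0.1500,-0.0500)
F = F_att + ΣF_rep = (-11.4000,-7.5500)
Δp = p'−p = (-0.5700,-0.3775); α = Δx/Fx = (-57/100) / (-57/5) = 1/20
check: Δy/Fy = (-151/400) / (-151/20) = 1/20 ✓

α = 1/20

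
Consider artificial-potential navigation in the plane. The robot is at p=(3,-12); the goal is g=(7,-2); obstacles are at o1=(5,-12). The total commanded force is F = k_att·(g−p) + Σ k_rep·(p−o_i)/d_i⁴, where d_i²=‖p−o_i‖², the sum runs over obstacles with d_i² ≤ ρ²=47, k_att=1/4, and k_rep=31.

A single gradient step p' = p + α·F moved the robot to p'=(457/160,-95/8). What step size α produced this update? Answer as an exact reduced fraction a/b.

F_att = 1/4·(g−p) = 1/4·(4,10) = (1.0000,2.5000)
o1: d²=4 ≤ ρ²=47; F_rep = 31·(-2,0)/4² = (-3.8750,0.0000)
F = F_att + ΣF_rep = (-2.8750,2.5000)
Δp = p'−p = (-0.1437,0.1250); α = Δx/Fx = (-23/160) / (-23/8) = 1/20
check: Δy/Fy = (1/8) / (5/2) = 1/20 ✓

α = 1/20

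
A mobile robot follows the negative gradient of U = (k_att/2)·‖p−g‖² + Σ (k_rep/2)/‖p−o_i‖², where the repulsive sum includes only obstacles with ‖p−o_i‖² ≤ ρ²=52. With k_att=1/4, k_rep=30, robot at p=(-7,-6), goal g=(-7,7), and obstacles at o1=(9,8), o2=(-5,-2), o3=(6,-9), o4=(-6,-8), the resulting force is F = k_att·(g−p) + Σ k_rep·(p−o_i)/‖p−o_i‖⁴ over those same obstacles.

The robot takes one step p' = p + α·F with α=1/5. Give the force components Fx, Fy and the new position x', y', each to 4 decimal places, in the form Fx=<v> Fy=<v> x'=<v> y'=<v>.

F_att = 1/4·(g−p) = 1/4·(0,13) = (0.0000,3.2500)
o1: d²=452 > ρ²=52 → inactive
o2: d²=20 ≤ ρ²=52; F_rep = 30·(-2,-4)/20² = (-0.1500,-0.3000)
o3: d²=178 > ρ²=52 → inactive
o4: d²=5 ≤ ρ²=52; F_rep = 30·(-1,2)/5² = (-1.2000,2.4000)
F = F_att + ΣF_rep = (-1.3500,5.3500)
p' = p + 1/5·F = (-7.2700,-4.9300)

Fx=-1.3500 Fy=5.3500 x'=-7.2700 y'=-4.9300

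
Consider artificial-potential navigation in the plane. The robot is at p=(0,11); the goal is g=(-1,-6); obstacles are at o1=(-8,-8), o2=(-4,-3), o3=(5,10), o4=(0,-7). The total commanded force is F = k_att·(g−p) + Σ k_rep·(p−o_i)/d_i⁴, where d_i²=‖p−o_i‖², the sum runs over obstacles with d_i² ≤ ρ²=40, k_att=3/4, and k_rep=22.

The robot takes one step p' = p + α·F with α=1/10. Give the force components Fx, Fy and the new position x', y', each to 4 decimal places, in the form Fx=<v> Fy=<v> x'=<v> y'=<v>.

F_att = 3/4·(g−p) = 3/4·(-1,-17) = (-0.7500,-12.7500)
o1: d²=425 > ρ²=40 → inactive
o2: d²=212 > ρ²=40 → inactive
o3: d²=26 ≤ ρ²=40; F_rep = 22·(-5,1)/26² = (-0.1627,0.0325)
o4: d²=324 > ρ²=40 → inactive
F = F_att + ΣF_rep = (-0.9127,-12.7175)
p' = p + 1/10·F = (-0.0913,9.7283)

Fx=-0.9127 Fy=-12.7175 x'=-0.0913 y'=9.7283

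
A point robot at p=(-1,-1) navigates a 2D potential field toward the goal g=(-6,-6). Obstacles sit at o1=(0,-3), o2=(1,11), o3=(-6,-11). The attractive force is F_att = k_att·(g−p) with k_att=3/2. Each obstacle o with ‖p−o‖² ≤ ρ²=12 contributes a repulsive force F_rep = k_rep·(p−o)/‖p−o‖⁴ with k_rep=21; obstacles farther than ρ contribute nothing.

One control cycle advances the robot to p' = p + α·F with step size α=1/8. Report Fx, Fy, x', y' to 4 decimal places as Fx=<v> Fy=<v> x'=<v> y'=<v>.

Fx=-8.3400 Fy=-5.8200 x'=-2.0425 y'=-1.7275

F_att = 3/2·(g−p) = 3/2·(-5,-5) = (-7.5000,-7.5000)
o1: d²=5 ≤ ρ²=12; F_rep = 21·(-1,2)/5² = (-0.8400,1.6800)
o2: d²=148 > ρ²=12 → inactive
o3: d²=125 > ρ²=12 → inactive
F = F_att + ΣF_rep = (-8.3400,-5.8200)
p' = p + 1/8·F = (-2.0425,-1.7275)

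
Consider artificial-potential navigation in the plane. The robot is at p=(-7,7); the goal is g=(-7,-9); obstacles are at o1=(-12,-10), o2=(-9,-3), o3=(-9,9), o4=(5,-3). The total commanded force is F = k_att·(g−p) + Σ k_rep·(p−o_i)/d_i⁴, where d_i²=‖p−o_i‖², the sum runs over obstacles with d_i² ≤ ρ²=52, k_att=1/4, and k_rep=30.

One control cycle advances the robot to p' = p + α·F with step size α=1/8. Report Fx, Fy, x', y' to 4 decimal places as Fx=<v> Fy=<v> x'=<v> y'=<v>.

F_att = 1/4·(g−p) = 1/4·(0,-16) = (0.0000,-4.0000)
o1: d²=314 > ρ²=52 → inactive
o2: d²=104 > ρ²=52 → inactive
o3: d²=8 ≤ ρ²=52; F_rep = 30·(2,-2)/8² = (0.9375,-0.9375)
o4: d²=244 > ρ²=52 → inactive
F = F_att + ΣF_rep = (0.9375,-4.9375)
p' = p + 1/8·F = (-6.8828,6.3828)

Fx=0.9375 Fy=-4.9375 x'=-6.8828 y'=6.3828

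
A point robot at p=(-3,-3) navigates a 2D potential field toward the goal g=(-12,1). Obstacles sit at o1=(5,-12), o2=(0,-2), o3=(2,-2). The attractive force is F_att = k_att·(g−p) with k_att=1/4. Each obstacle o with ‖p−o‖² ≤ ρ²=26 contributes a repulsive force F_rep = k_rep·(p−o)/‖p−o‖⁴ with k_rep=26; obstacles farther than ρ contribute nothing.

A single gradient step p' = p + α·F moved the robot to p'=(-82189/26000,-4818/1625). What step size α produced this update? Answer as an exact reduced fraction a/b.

α = 1/20

F_att = 1/4·(g−p) = 1/4·(-9,4) = (-2.2500,1.0000)
o1: d²=145 > ρ²=26 → inactive
o2: d²=10 ≤ ρ²=26; F_rep = 26·(-3,-1)/10² = (-0.7800,-0.2600)
o3: d²=26 ≤ ρ²=26; F_rep = 26·(-5,-1)/26² = (-0.1923,-0.0385)
F = F_att + ΣF_rep = (-3.2223,0.7015)
Δp = p'−p = (-0.1611,0.0351); α = Δx/Fx = (-4189/26000) / (-4189/1300) = 1/20
check: Δy/Fy = (57/1625) / (228/325) = 1/20 ✓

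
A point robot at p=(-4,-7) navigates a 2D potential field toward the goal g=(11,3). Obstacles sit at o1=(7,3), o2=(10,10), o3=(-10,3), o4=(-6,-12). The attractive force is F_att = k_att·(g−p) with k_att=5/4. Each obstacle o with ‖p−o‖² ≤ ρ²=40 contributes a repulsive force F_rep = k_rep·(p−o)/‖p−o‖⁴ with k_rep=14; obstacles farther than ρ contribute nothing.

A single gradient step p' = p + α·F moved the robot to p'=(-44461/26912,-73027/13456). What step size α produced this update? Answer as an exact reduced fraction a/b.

F_att = 5/4·(g−p) = 5/4·(15,10) = (18.7500,12.5000)
o1: d²=221 > ρ²=40 → inactive
o2: d²=485 > ρ²=40 → inactive
o3: d²=136 > ρ²=40 → inactive
o4: d²=29 ≤ ρ²=40; F_rep = 14·(2,5)/29² = (0.0333,0.0832)
F = F_att + ΣF_rep = (18.7833,12.5832)
Δp = p'−p = (2.3479,1.5729); α = Δx/Fx = (63187/26912) / (63187/3364) = 1/8
check: Δy/Fy = (21165/13456) / (21165/1682) = 1/8 ✓

α = 1/8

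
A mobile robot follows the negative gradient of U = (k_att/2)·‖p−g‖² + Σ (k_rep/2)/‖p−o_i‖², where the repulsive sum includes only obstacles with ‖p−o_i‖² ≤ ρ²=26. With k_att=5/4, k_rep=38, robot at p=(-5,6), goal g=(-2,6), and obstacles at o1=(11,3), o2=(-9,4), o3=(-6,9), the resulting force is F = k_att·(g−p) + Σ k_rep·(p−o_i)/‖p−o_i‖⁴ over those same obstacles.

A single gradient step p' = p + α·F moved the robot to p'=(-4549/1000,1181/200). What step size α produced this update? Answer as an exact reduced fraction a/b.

F_att = 5/4·(g−p) = 5/4·(3,0) = (3.7500,0.0000)
o1: d²=265 > ρ²=26 → inactive
o2: d²=20 ≤ ρ²=26; F_rep = 38·(4,2)/20² = (0.3800,0.1900)
o3: d²=10 ≤ ρ²=26; F_rep = 38·(1,-3)/10² = (0.3800,-1.1400)
F = F_att + ΣF_rep = (4.5100,-0.9500)
Δp = p'−p = (0.4510,-0.0950); α = Δx/Fx = (451/1000) / (451/100) = 1/10
check: Δy/Fy = (-19/200) / (-19/20) = 1/10 ✓

α = 1/10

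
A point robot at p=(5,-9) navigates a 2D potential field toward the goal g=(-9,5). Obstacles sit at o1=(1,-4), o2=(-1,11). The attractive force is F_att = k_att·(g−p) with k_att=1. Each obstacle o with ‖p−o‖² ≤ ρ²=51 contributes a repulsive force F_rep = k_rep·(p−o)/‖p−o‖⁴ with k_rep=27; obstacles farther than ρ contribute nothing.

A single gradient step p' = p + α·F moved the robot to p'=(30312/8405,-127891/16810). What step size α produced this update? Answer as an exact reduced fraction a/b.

α = 1/10

F_att = 1·(g−p) = 1·(-14,14) = (-14.0000,14.0000)
o1: d²=41 ≤ ρ²=51; F_rep = 27·(4,-5)/41² = (0.0642,-0.0803)
o2: d²=436 > ρ²=51 → inactive
F = F_att + ΣF_rep = (-13.9358,13.9197)
Δp = p'−p = (-1.3936,1.3920); α = Δx/Fx = (-11713/8405) / (-23426/1681) = 1/10
check: Δy/Fy = (23399/16810) / (23399/1681) = 1/10 ✓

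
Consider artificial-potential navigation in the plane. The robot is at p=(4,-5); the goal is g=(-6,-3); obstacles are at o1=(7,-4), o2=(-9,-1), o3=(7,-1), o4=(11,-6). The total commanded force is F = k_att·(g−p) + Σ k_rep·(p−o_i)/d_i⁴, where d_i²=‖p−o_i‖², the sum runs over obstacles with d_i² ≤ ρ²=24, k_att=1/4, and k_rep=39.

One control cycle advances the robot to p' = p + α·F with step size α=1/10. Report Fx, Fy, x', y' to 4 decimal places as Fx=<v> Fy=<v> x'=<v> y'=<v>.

F_att = 1/4·(g−p) = 1/4·(-10,2) = (-2.5000,0.5000)
o1: d²=10 ≤ ρ²=24; F_rep = 39·(-3,-1)/10² = (-1.1700,-0.3900)
o2: d²=185 > ρ²=24 → inactive
o3: d²=25 > ρ²=24 → inactive
o4: d²=50 > ρ²=24 → inactive
F = F_att + ΣF_rep = (-3.6700,0.1100)
p' = p + 1/10·F = (3.6330,-4.9890)

Fx=-3.6700 Fy=0.1100 x'=3.6330 y'=-4.9890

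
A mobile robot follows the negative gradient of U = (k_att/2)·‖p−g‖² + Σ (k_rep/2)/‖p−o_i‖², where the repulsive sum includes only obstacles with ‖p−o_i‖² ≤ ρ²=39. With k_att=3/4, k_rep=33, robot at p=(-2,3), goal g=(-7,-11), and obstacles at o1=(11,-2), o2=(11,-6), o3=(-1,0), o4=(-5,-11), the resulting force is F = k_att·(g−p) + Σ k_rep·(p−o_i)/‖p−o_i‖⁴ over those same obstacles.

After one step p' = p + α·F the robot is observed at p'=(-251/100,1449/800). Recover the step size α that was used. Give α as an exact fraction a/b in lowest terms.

α = 1/8

F_att = 3/4·(g−p) = 3/4·(-5,-14) = (-3.7500,-10.5000)
o1: d²=194 > ρ²=39 → inactive
o2: d²=250 > ρ²=39 → inactive
o3: d²=10 ≤ ρ²=39; F_rep = 33·(-1,3)/10² = (-0.3300,0.9900)
o4: d²=205 > ρ²=39 → inactive
F = F_att + ΣF_rep = (-4.0800,-9.5100)
Δp = p'−p = (-0.5100,-1.1887); α = Δx/Fx = (-51/100) / (-102/25) = 1/8
check: Δy/Fy = (-951/800) / (-951/100) = 1/8 ✓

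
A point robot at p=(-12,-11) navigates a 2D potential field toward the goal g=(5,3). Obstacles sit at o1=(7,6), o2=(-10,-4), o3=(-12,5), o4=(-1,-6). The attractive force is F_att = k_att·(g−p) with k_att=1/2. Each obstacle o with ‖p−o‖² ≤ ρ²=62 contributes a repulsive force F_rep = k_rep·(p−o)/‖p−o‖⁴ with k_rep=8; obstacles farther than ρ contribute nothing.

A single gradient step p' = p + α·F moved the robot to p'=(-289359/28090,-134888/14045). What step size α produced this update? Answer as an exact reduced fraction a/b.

α = 1/5

F_att = 1/2·(g−p) = 1/2·(17,14) = (8.5000,7.0000)
o1: d²=650 > ρ²=62 → inactive
o2: d²=53 ≤ ρ²=62; F_rep = 8·(-2,-7)/53² = (-0.0057,-0.0199)
o3: d²=256 > ρ²=62 → inactive
o4: d²=146 > ρ²=62 → inactive
F = F_att + ΣF_rep = (8.4943,6.9801)
Δp = p'−p = (1.6989,1.3960); α = Δx/Fx = (47721/28090) / (47721/5618) = 1/5
check: Δy/Fy = (19607/14045) / (19607/2809) = 1/5 ✓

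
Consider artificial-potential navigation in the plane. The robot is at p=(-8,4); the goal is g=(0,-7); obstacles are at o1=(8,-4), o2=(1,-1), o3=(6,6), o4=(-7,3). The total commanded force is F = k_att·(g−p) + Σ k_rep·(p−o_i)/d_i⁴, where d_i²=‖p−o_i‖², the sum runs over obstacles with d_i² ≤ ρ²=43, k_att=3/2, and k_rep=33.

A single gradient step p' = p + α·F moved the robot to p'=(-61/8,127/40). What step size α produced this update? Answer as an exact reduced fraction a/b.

α = 1/10

F_att = 3/2·(g−p) = 3/2·(8,-11) = (12.0000,-16.5000)
o1: d²=320 > ρ²=43 → inactive
o2: d²=106 > ρ²=43 → inactive
o3: d²=200 > ρ²=43 → inactive
o4: d²=2 ≤ ρ²=43; F_rep = 33·(-1,1)/2² = (-8.2500,8.2500)
F = F_att + ΣF_rep = (3.7500,-8.2500)
Δp = p'−p = (0.3750,-0.8250); α = Δx/Fx = (3/8) / (15/4) = 1/10
check: Δy/Fy = (-33/40) / (-33/4) = 1/10 ✓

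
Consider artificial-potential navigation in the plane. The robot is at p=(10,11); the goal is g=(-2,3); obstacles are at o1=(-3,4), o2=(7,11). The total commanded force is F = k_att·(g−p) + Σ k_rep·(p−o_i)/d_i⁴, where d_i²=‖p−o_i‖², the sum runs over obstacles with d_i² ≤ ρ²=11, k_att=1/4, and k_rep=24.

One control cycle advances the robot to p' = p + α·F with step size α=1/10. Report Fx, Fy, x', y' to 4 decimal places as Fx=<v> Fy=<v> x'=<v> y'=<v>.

Fx=-2.1111 Fy=-2.0000 x'=9.7889 y'=10.8000

F_att = 1/4·(g−p) = 1/4·(-12,-8) = (-3.0000,-2.0000)
o1: d²=218 > ρ²=11 → inactive
o2: d²=9 ≤ ρ²=11; F_rep = 24·(3,0)/9² = (0.8889,0.0000)
F = F_att + ΣF_rep = (-2.1111,-2.0000)
p' = p + 1/10·F = (9.7889,10.8000)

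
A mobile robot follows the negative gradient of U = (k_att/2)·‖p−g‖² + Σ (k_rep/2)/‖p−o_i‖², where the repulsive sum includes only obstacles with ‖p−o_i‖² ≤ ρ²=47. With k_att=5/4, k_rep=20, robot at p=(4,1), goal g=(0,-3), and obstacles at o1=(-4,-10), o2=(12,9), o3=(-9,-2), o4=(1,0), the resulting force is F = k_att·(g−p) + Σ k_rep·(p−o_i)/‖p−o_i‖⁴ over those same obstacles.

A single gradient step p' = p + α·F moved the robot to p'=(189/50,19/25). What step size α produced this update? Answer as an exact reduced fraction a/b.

F_att = 5/4·(g−p) = 5/4·(-4,-4) = (-5.0000,-5.0000)
o1: d²=185 > ρ²=47 → inactive
o2: d²=128 > ρ²=47 → inactive
o3: d²=178 > ρ²=47 → inactive
o4: d²=10 ≤ ρ²=47; F_rep = 20·(3,1)/10² = (0.6000,0.2000)
F = F_att + ΣF_rep = (-4.4000,-4.8000)
Δp = p'−p = (-0.2200,-0.2400); α = Δx/Fx = (-11/50) / (-22/5) = 1/20
check: Δy/Fy = (-6/25) / (-24/5) = 1/20 ✓

α = 1/20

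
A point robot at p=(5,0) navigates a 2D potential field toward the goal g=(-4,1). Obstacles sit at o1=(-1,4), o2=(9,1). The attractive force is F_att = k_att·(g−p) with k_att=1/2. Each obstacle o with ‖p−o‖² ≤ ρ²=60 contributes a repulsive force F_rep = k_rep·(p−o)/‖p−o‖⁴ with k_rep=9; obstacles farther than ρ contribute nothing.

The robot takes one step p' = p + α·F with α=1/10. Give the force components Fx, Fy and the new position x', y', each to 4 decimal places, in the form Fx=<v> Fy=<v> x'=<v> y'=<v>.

F_att = 1/2·(g−p) = 1/2·(-9,1) = (-4.5000,0.5000)
o1: d²=52 ≤ ρ²=60; F_rep = 9·(6,-4)/52² = (0.0200,-0.0133)
o2: d²=17 ≤ ρ²=60; F_rep = 9·(-4,-1)/17² = (-0.1246,-0.0311)
F = F_att + ΣF_rep = (-4.6046,0.4555)
p' = p + 1/10·F = (4.5395,0.0456)

Fx=-4.6046 Fy=0.4555 x'=4.5395 y'=0.0456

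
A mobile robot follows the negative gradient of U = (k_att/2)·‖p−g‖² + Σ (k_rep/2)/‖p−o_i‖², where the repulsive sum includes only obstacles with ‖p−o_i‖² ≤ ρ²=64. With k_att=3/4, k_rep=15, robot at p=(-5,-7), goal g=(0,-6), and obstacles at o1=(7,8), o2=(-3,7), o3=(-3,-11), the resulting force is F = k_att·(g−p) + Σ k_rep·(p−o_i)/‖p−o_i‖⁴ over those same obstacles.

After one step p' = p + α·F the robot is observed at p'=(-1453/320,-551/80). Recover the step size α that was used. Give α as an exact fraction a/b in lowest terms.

α = 1/8

F_att = 3/4·(g−p) = 3/4·(5,1) = (3.7500,0.7500)
o1: d²=369 > ρ²=64 → inactive
o2: d²=200 > ρ²=64 → inactive
o3: d²=20 ≤ ρ²=64; F_rep = 15·(-2,4)/20² = (-0.0750,0.1500)
F = F_att + ΣF_rep = (3.6750,0.9000)
Δp = p'−p = (0.4594,0.1125); α = Δx/Fx = (147/320) / (147/40) = 1/8
check: Δy/Fy = (9/80) / (9/10) = 1/8 ✓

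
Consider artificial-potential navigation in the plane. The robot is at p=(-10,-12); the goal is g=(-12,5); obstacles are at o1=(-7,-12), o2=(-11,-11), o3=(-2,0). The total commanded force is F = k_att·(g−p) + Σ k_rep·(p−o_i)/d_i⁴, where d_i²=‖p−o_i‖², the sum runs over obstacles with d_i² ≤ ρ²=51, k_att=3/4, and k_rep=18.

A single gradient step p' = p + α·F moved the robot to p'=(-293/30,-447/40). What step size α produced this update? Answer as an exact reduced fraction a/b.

F_att = 3/4·(g−p) = 3/4·(-2,17) = (-1.5000,12.7500)
o1: d²=9 ≤ ρ²=51; F_rep = 18·(-3,0)/9² = (-0.6667,0.0000)
o2: d²=2 ≤ ρ²=51; F_rep = 18·(1,-1)/2² = (4.5000,-4.5000)
o3: d²=208 > ρ²=51 → inactive
F = F_att + ΣF_rep = (2.3333,8.2500)
Δp = p'−p = (0.2333,0.8250); α = Δx/Fx = (7/30) / (7/3) = 1/10
check: Δy/Fy = (33/40) / (33/4) = 1/10 ✓

α = 1/10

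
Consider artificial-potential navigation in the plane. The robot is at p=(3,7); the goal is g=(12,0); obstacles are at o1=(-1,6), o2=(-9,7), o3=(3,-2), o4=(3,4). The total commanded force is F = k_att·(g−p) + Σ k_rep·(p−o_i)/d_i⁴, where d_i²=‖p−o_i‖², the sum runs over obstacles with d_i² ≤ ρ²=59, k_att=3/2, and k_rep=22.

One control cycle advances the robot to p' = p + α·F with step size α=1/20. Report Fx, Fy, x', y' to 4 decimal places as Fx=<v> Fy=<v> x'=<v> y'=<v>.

Fx=13.8045 Fy=-9.6091 x'=3.6902 y'=6.5195

F_att = 3/2·(g−p) = 3/2·(9,-7) = (13.5000,-10.5000)
o1: d²=17 ≤ ρ²=59; F_rep = 22·(4,1)/17² = (0.3045,0.0761)
o2: d²=144 > ρ²=59 → inactive
o3: d²=81 > ρ²=59 → inactive
o4: d²=9 ≤ ρ²=59; F_rep = 22·(0,3)/9² = (0.0000,0.8148)
F = F_att + ΣF_rep = (13.8045,-9.6091)
p' = p + 1/20·F = (3.6902,6.5195)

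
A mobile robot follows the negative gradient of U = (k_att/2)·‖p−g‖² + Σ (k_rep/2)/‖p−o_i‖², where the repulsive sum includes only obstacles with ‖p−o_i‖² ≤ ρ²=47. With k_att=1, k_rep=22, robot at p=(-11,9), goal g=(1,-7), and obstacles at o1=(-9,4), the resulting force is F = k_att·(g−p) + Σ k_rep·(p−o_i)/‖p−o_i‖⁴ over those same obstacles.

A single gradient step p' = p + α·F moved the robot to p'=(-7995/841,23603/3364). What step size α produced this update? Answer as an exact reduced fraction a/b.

α = 1/8

F_att = 1·(g−p) = 1·(12,-16) = (12.0000,-16.0000)
o1: d²=29 ≤ ρ²=47; F_rep = 22·(-2,5)/29² = (-0.0523,0.1308)
F = F_att + ΣF_rep = (11.9477,-15.8692)
Δp = p'−p = (1.4935,-1.9837); α = Δx/Fx = (1256/841) / (10048/841) = 1/8
check: Δy/Fy = (-6673/3364) / (-13346/841) = 1/8 ✓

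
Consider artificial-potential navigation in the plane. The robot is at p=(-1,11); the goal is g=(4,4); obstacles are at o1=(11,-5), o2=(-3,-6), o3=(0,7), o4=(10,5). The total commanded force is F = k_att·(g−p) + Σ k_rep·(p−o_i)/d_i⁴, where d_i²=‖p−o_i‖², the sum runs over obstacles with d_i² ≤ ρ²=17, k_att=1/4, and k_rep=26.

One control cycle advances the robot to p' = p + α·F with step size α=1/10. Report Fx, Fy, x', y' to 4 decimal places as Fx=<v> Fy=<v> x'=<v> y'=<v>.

Fx=1.1600 Fy=-1.3901 x'=-0.8840 y'=10.8610

F_att = 1/4·(g−p) = 1/4·(5,-7) = (1.2500,-1.7500)
o1: d²=400 > ρ²=17 → inactive
o2: d²=293 > ρ²=17 → inactive
o3: d²=17 ≤ ρ²=17; F_rep = 26·(-1,4)/17² = (-0.0900,0.3599)
o4: d²=157 > ρ²=17 → inactive
F = F_att + ΣF_rep = (1.1600,-1.3901)
p' = p + 1/10·F = (-0.8840,10.8610)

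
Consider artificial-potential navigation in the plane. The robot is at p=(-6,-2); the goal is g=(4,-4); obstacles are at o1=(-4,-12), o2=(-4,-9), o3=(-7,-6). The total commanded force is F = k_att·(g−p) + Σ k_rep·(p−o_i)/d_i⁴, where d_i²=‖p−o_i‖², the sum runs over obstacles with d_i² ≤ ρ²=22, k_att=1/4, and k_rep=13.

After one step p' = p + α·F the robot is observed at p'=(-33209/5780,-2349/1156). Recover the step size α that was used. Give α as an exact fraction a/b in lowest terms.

F_att = 1/4·(g−p) = 1/4·(10,-2) = (2.5000,-0.5000)
o1: d²=104 > ρ²=22 → inactive
o2: d²=53 > ρ²=22 → inactive
o3: d²=17 ≤ ρ²=22; F_rep = 13·(1,4)/17² = (0.0450,0.1799)
F = F_att + ΣF_rep = (2.5450,-0.3201)
Δp = p'−p = (0.2545,-0.0320); α = Δx/Fx = (1471/5780) / (1471/578) = 1/10
check: Δy/Fy = (-37/1156) / (-185/578) = 1/10 ✓

α = 1/10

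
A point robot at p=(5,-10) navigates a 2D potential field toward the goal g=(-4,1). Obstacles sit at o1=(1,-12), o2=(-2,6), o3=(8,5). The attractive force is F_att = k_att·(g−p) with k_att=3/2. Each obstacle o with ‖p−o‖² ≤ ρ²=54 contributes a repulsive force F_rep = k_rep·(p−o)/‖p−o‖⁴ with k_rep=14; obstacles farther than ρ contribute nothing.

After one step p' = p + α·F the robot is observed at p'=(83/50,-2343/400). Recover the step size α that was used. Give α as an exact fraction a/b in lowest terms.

α = 1/4

F_att = 3/2·(g−p) = 3/2·(-9,11) = (-13.5000,16.5000)
o1: d²=20 ≤ ρ²=54; F_rep = 14·(4,2)/20² = (0.1400,0.0700)
o2: d²=305 > ρ²=54 → inactive
o3: d²=234 > ρ²=54 → inactive
F = F_att + ΣF_rep = (-13.3600,16.5700)
Δp = p'−p = (-3.3400,4.1425); α = Δx/Fx = (-167/50) / (-334/25) = 1/4
check: Δy/Fy = (1657/400) / (1657/100) = 1/4 ✓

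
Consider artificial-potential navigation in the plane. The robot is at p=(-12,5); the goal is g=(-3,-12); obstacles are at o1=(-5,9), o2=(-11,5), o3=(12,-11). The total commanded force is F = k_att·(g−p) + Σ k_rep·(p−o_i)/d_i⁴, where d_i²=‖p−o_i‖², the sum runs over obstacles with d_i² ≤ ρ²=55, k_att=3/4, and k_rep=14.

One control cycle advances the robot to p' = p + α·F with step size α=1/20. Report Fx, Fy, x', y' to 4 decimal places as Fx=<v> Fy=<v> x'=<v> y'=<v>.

F_att = 3/4·(g−p) = 3/4·(9,-17) = (6.7500,-12.7500)
o1: d²=65 > ρ²=55 → inactive
o2: d²=1 ≤ ρ²=55; F_rep = 14·(-1,0)/1² = (-14.0000,0.0000)
o3: d²=832 > ρ²=55 → inactive
F = F_att + ΣF_rep = (-7.2500,-12.7500)
p' = p + 1/20·F = (-12.3625,4.3625)

Fx=-7.2500 Fy=-12.7500 x'=-12.3625 y'=4.3625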